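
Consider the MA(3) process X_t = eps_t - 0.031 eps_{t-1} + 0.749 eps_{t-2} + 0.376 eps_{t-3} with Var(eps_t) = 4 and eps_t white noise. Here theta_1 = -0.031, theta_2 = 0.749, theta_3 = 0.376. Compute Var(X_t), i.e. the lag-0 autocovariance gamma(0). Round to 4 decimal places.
\gamma(0) = 6.8134

For an MA(q) process X_t = eps_t + sum_i theta_i eps_{t-i} with
Var(eps_t) = sigma^2, the variance is
  gamma(0) = sigma^2 * (1 + sum_i theta_i^2).
  sum_i theta_i^2 = (-0.031)^2 + (0.749)^2 + (0.376)^2 = 0.000961 + 0.561001 + 0.141376 = 0.703338.
  gamma(0) = 4 * (1 + 0.703338) = 4 * 1.703338 = 6.813352, which rounds to 6.8134.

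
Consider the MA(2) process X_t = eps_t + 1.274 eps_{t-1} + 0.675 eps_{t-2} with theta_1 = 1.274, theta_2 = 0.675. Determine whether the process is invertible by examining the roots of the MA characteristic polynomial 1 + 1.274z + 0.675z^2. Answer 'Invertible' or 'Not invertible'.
\text{Invertible}

The MA(q) characteristic polynomial is P(z) = 1 + 1.274z + 0.675z^2.
Invertibility requires all roots to lie outside the unit circle, i.e. |z| > 1 for every root.
Set 1 + (1.274) z + (0.675) z^2 = 0, i.e. a z^2 + b z + c = 0 with a = 0.675, b = 1.274, c = 1.
Discriminant D = b^2 - 4ac = (1.274)^2 - 4*(0.675)*1 = 1.623076 - (2.7) = -1.076924.
D < 0, so the roots are the complex-conjugate pair z = (-b +/- i sqrt(-D)) / (2a) = -0.9437 +/- 0.7687i.
For a conjugate pair |z|^2 = z * conj(z) = (product of roots) = c/a = 1/(0.675) = 1.481481, so |z| = sqrt(1.481481) = 1.2172 for both roots.
Moduli of all roots: 1.2172, 1.2172.
All moduli strictly greater than 1? Yes.
Verdict: Invertible.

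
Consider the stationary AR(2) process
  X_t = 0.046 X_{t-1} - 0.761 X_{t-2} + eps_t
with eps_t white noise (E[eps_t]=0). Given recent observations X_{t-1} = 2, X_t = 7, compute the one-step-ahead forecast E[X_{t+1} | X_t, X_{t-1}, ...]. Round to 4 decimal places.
E[X_{t+1} \mid \mathcal F_t] = -1.2000

For an AR(p) model X_t = c + sum_i phi_i X_{t-i} + eps_t, the
one-step-ahead conditional mean is
  E[X_{t+1} | X_t, ...] = c + sum_i phi_i X_{t+1-i}.
Substitute known values:
  E[X_{t+1} | ...] = (0.046) * (7) + (-0.761) * (2)
                   = -1.2000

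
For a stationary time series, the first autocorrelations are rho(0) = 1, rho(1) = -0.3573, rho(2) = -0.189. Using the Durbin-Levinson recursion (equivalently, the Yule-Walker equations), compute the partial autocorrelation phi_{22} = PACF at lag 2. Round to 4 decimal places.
\phi_{22} = -0.3630

The PACF at lag k is phi_{kk}, the last component of the solution
to the Yule-Walker system G_k phi = r_k where
  (G_k)_{ij} = rho(|i - j|), (r_k)_i = rho(i), i,j = 1..k.
Equivalently, Durbin-Levinson gives phi_{kk} iteratively:
  phi_{11} = rho(1)
  phi_{kk} = [rho(k) - sum_{j=1..k-1} phi_{k-1,j} rho(k-j)]
            / [1 - sum_{j=1..k-1} phi_{k-1,j} rho(j)],
  phi_{k,j} = phi_{k-1,j} - phi_{kk} phi_{k-1,k-j},  j = 1..k-1.
Step k = 1:
  phi_11 = rho(1) = -0.3573.
Step k = 2:
  phi_22 = [rho(2) - phi_11 rho(1)] / [1 - phi_11 rho(1)] = [-0.189 - (-0.3573)(-0.3573)] / [1 - (-0.3573)(-0.3573)]
         = -0.31666329 / 0.87233671 = -0.363.
Therefore phi_{22} = -0.3630.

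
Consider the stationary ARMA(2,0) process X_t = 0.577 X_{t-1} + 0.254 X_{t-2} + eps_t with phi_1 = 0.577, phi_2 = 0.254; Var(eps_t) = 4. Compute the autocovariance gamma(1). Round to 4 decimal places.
\gamma(1) = 8.2317

Multiply the model equation by X_{t-k} and take expectations. With theta_0 = psi_0 = 1 and psi_j the MA(infinity) weights, this gives
  gamma(k) - sum_i phi_i gamma(k-i) = c_k,
  c_k = sigma^2 * sum_{j=k..q} theta_j psi_{j-k}   (c_k = 0 for k > q),
using gamma(-m) = gamma(m).
Pure AR (q = 0): c_0 = sigma^2 = 4, c_k = 0 for k >= 1.
Equations for k = 0, 1, 2 (AR order 2, c_2 = 0):
  (E0) gamma(0) = phi_1 gamma(1) + phi_2 gamma(2) + c_0
  (E1) gamma(1) = phi_1 gamma(0) + phi_2 gamma(1) + c_1
  (E2) gamma(2) = phi_1 gamma(1) + phi_2 gamma(0)
From (E1): gamma(1) = A gamma(0) + B with
  A = phi_1 / (1 - phi_2) = 0.577 / 0.746 = 0.773458,   B = c_1 / (1 - phi_2) = 0 / 0.746 = 0.
Insert (E2) into (E0): gamma(0) (1 - phi_2^2) = phi_1 (1 + phi_2) gamma(1) + c_0.
  phi_1 (1 + phi_2) = (0.577)(1.254) = 0.723558,   1 - phi_2^2 = 0.935484.
Replace gamma(1) by A gamma(0) + B and collect gamma(0):
  gamma(0) [0.935484 - (0.723558)(0.773458)] = c_0 = 4
  gamma(0) * 0.375842 = 4
  gamma(0) = 4 / 0.375842 = 10.642771.
  gamma(1) = A gamma(0) = (0.773458)(10.642771) = 8.231741.
Therefore gamma(1) = 8.2317 (to 4 decimal places).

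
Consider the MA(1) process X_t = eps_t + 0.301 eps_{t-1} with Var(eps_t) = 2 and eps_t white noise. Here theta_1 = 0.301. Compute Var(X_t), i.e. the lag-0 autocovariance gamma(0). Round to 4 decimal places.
\gamma(0) = 2.1812

For an MA(q) process X_t = eps_t + sum_i theta_i eps_{t-i} with
Var(eps_t) = sigma^2, the variance is
  gamma(0) = sigma^2 * (1 + sum_i theta_i^2).
  sum_i theta_i^2 = (0.301)^2 = 0.090601.
  gamma(0) = 2 * (1 + 0.090601) = 2 * 1.090601 = 2.181202, which rounds to 2.1812.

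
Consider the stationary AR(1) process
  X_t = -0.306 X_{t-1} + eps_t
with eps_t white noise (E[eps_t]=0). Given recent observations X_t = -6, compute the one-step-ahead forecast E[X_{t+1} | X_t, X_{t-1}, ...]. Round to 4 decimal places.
E[X_{t+1} \mid \mathcal F_t] = 1.8360

For an AR(p) model X_t = c + sum_i phi_i X_{t-i} + eps_t, the
one-step-ahead conditional mean is
  E[X_{t+1} | X_t, ...] = c + sum_i phi_i X_{t+1-i}.
Substitute known values:
  E[X_{t+1} | ...] = (-0.306) * (-6)
                   = 1.8360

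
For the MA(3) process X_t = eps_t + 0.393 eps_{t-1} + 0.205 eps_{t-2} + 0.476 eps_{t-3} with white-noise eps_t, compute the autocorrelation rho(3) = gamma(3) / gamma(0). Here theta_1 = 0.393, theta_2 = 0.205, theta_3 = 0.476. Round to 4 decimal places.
\rho(3) = 0.3345

For an MA(q) process with theta_0 = 1, the autocovariance is
  gamma(k) = sigma^2 * sum_{i=0..q-k} theta_i * theta_{i+k},
and rho(k) = gamma(k) / gamma(0). Sigma^2 cancels.
  numerator   = (1)*(0.476) = 0.476.
  denominator = (1)^2 + (0.393)^2 + (0.205)^2 + (0.476)^2 = 1.42305.
  rho(3) = 0.476 / 1.42305 = 0.3345.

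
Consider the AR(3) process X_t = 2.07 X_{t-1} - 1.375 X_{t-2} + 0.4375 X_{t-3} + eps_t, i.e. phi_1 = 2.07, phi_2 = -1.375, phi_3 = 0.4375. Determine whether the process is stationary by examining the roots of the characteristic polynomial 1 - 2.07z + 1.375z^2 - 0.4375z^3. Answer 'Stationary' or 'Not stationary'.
\text{Not stationary}

The AR(p) characteristic polynomial is P(z) = 1 - 2.07z + 1.375z^2 - 0.4375z^3.
Stationarity requires all roots to lie outside the unit circle, i.e. |z| > 1 for every root.
Degree 3: look for a simple real root z0 first, then factor out (1 - z/z0) and solve the remaining quadratic.
Testing z0 = 0.8: P(0.8) = 1 + (-2.07)(0.8) + (1.375)(0.8)^2 + (-0.4375)(0.8)^3
  = 1 + (-1.656) + (0.88) + (-0.224) = 0.  So z_0 = 0.8 is a root, |z_0| = 0.8.
Divide out the factor (1 - 1.25 z) = (1 - z/z0) (since 1/z0 = 1.25):
  P(z) = (1 - 1.25 z)(1 + (-0.82) z + (0.35) z^2)
  [check: z-coef -0.82 - (1.25) = -2.07; z^2-coef 0.35 - (1.25)(-0.82) = 1.375; z^3-coef -(1.25)(0.35) = -0.4375.]
Remaining roots from the quadratic factor 1 + (-0.82) z + (0.35) z^2:
  Set 1 + (-0.82) z + (0.35) z^2 = 0, i.e. a z^2 + b z + c = 0 with a = 0.35, b = -0.82, c = 1.
  Discriminant D = b^2 - 4ac = (-0.82)^2 - 4*(0.35)*1 = 0.6724 - (1.4) = -0.7276.
  D < 0, so the roots are the complex-conjugate pair z = (-b +/- i sqrt(-D)) / (2a) = 1.1714 +/- 1.2186i.
  For a conjugate pair |z|^2 = z * conj(z) = (product of roots) = c/a = 1/(0.35) = 2.857143, so |z| = sqrt(2.857143) = 1.6903 for both roots.
Moduli of all roots: 0.8000, 1.6903, 1.6903.
All moduli strictly greater than 1? No.
Verdict: Not stationary.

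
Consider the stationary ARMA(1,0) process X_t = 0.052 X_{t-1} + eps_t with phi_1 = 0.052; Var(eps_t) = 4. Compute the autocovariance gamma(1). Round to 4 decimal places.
\gamma(1) = 0.2086

Multiply the model equation by X_{t-k} and take expectations. With theta_0 = psi_0 = 1 and psi_j the MA(infinity) weights, this gives
  gamma(k) - sum_i phi_i gamma(k-i) = c_k,
  c_k = sigma^2 * sum_{j=k..q} theta_j psi_{j-k}   (c_k = 0 for k > q),
using gamma(-m) = gamma(m).
Pure AR (q = 0): c_0 = sigma^2 = 4, c_k = 0 for k >= 1.
Equations for k = 0 and k = 1 (AR order 1):
  gamma(0) = phi_1 gamma(1) + c_0
  gamma(1) = phi_1 gamma(0) + c_1
Substituting the second into the first: gamma(0) (1 - phi_1^2) = c_0 + phi_1 c_1, so
  gamma(0) = c_0 / (1 - phi_1^2) = 4 / (1 - (0.052)^2) = 4 / 0.997296 = 4.010845.
  gamma(1) = phi_1 gamma(0) = (0.052)(4.010845) = 0.208564.
Therefore gamma(1) = 0.2086 (to 4 decimal places).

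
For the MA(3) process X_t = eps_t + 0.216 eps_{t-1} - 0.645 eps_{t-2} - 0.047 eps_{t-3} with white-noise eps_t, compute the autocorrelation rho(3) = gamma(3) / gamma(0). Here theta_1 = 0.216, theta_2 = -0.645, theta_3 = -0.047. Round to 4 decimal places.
\rho(3) = -0.0321

For an MA(q) process with theta_0 = 1, the autocovariance is
  gamma(k) = sigma^2 * sum_{i=0..q-k} theta_i * theta_{i+k},
and rho(k) = gamma(k) / gamma(0). Sigma^2 cancels.
  numerator   = (1)*(-0.047) = -0.047.
  denominator = (1)^2 + (0.216)^2 + (-0.645)^2 + (-0.047)^2 = 1.46489.
  rho(3) = -0.047 / 1.46489 = -0.0321.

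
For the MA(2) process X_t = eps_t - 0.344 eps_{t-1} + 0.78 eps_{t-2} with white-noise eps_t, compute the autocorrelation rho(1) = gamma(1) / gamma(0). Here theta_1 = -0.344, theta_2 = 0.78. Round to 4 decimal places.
\rho(1) = -0.3546

For an MA(q) process with theta_0 = 1, the autocovariance is
  gamma(k) = sigma^2 * sum_{i=0..q-k} theta_i * theta_{i+k},
and rho(k) = gamma(k) / gamma(0). Sigma^2 cancels.
  numerator   = (1)*(-0.344) + (-0.344)*(0.78) = -0.61232.
  denominator = (1)^2 + (-0.344)^2 + (0.78)^2 = 1.726736.
  rho(1) = -0.61232 / 1.726736 = -0.3546.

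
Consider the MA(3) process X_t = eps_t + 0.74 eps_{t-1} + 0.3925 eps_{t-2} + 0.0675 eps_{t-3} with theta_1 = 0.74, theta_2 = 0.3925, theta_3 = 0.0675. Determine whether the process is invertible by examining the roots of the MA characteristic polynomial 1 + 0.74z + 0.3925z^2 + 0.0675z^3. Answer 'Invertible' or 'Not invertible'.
\text{Invertible}

The MA(q) characteristic polynomial is P(z) = 1 + 0.74z + 0.3925z^2 + 0.0675z^3.
Invertibility requires all roots to lie outside the unit circle, i.e. |z| > 1 for every root.
Degree 3: look for a simple real root z0 first, then factor out (1 - z/z0) and solve the remaining quadratic.
Testing z0 = -4: P(-4) = 1 + (0.74)(-4) + (0.3925)(-4)^2 + (0.0675)(-4)^3
  = 1 + (-2.96) + (6.28) + (-4.32) = 0.  So z_0 = -4 is a root, |z_0| = 4.
Divide out the factor (1 + 0.25 z) = (1 - z/z0) (since 1/z0 = -0.25):
  P(z) = (1 + 0.25 z)(1 + (0.49) z + (0.27) z^2)
  [check: z-coef 0.49 - (-0.25) = 0.74; z^2-coef 0.27 - (-0.25)(0.49) = 0.3925; z^3-coef -(-0.25)(0.27) = 0.0675.]
Remaining roots from the quadratic factor 1 + (0.49) z + (0.27) z^2:
  Set 1 + (0.49) z + (0.27) z^2 = 0, i.e. a z^2 + b z + c = 0 with a = 0.27, b = 0.49, c = 1.
  Discriminant D = b^2 - 4ac = (0.49)^2 - 4*(0.27)*1 = 0.2401 - (1.08) = -0.8399.
  D < 0, so the roots are the complex-conjugate pair z = (-b +/- i sqrt(-D)) / (2a) = -0.9074 +/- 1.6971i.
  For a conjugate pair |z|^2 = z * conj(z) = (product of roots) = c/a = 1/(0.27) = 3.703704, so |z| = sqrt(3.703704) = 1.9245 for both roots.
Moduli of all roots: 4.0000, 1.9245, 1.9245.
All moduli strictly greater than 1? Yes.
Verdict: Invertible.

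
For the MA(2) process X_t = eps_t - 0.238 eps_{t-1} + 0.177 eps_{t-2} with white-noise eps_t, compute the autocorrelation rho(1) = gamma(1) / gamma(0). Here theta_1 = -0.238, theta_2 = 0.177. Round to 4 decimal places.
\rho(1) = -0.2575

For an MA(q) process with theta_0 = 1, the autocovariance is
  gamma(k) = sigma^2 * sum_{i=0..q-k} theta_i * theta_{i+k},
and rho(k) = gamma(k) / gamma(0). Sigma^2 cancels.
  numerator   = (1)*(-0.238) + (-0.238)*(0.177) = -0.280126.
  denominator = (1)^2 + (-0.238)^2 + (0.177)^2 = 1.087973.
  rho(1) = -0.280126 / 1.087973 = -0.2575.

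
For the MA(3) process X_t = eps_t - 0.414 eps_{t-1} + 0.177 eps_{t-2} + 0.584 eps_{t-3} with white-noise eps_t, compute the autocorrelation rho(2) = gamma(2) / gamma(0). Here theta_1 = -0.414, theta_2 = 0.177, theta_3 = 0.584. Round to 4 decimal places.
\rho(2) = -0.0420

For an MA(q) process with theta_0 = 1, the autocovariance is
  gamma(k) = sigma^2 * sum_{i=0..q-k} theta_i * theta_{i+k},
and rho(k) = gamma(k) / gamma(0). Sigma^2 cancels.
  numerator   = (1)*(0.177) + (-0.414)*(0.584) = -0.064776.
  denominator = (1)^2 + (-0.414)^2 + (0.177)^2 + (0.584)^2 = 1.543781.
  rho(2) = -0.064776 / 1.543781 = -0.0420.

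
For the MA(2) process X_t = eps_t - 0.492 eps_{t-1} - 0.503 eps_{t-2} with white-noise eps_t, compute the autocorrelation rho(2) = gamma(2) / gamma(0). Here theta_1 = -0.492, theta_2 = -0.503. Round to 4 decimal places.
\rho(2) = -0.3364

For an MA(q) process with theta_0 = 1, the autocovariance is
  gamma(k) = sigma^2 * sum_{i=0..q-k} theta_i * theta_{i+k},
and rho(k) = gamma(k) / gamma(0). Sigma^2 cancels.
  numerator   = (1)*(-0.503) = -0.503.
  denominator = (1)^2 + (-0.492)^2 + (-0.503)^2 = 1.495073.
  rho(2) = -0.503 / 1.495073 = -0.3364.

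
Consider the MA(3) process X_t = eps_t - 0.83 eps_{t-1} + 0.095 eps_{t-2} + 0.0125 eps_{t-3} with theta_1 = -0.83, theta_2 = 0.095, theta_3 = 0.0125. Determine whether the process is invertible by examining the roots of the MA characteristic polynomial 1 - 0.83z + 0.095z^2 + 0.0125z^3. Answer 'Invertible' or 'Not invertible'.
\text{Invertible}

The MA(q) characteristic polynomial is P(z) = 1 - 0.83z + 0.095z^2 + 0.0125z^3.
Invertibility requires all roots to lie outside the unit circle, i.e. |z| > 1 for every root.
Degree 3: look for a simple real root z0 first, then factor out (1 - z/z0) and solve the remaining quadratic.
Testing z0 = 4: P(4) = 1 + (-0.83)(4) + (0.095)(4)^2 + (0.0125)(4)^3
  = 1 + (-3.32) + (1.52) + (0.8) = 0.  So z_0 = 4 is a root, |z_0| = 4.
Divide out the factor (1 - 0.25 z) = (1 - z/z0) (since 1/z0 = 0.25):
  P(z) = (1 - 0.25 z)(1 + (-0.58) z + (-0.05) z^2)
  [check: z-coef -0.58 - (0.25) = -0.83; z^2-coef -0.05 - (0.25)(-0.58) = 0.095; z^3-coef -(0.25)(-0.05) = 0.0125.]
Remaining roots from the quadratic factor 1 + (-0.58) z + (-0.05) z^2:
  Set 1 + (-0.58) z + (-0.05) z^2 = 0, i.e. a z^2 + b z + c = 0 with a = -0.05, b = -0.58, c = 1.
  Discriminant D = b^2 - 4ac = (-0.58)^2 - 4*(-0.05)*1 = 0.3364 - (-0.2) = 0.5364.
  D >= 0, so the roots are real: z = (-b +/- sqrt(D)) / (2a) = (0.58 +/- 0.732393) / (-0.1).
    z_1 = (0.58 + 0.732393) / (-0.1) = -13.1239,   |z_1| = 13.1239.
    z_2 = (0.58 - 0.732393) / (-0.1) = 1.5239,   |z_2| = 1.5239.
Moduli of all roots: 4.0000, 13.1239, 1.5239.
All moduli strictly greater than 1? Yes.
Verdict: Invertible.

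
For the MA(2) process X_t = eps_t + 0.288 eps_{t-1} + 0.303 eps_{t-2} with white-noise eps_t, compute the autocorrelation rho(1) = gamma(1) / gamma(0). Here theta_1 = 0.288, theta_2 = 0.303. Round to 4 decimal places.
\rho(1) = 0.3194

For an MA(q) process with theta_0 = 1, the autocovariance is
  gamma(k) = sigma^2 * sum_{i=0..q-k} theta_i * theta_{i+k},
and rho(k) = gamma(k) / gamma(0). Sigma^2 cancels.
  numerator   = (1)*(0.288) + (0.288)*(0.303) = 0.375264.
  denominator = (1)^2 + (0.288)^2 + (0.303)^2 = 1.174753.
  rho(1) = 0.375264 / 1.174753 = 0.3194.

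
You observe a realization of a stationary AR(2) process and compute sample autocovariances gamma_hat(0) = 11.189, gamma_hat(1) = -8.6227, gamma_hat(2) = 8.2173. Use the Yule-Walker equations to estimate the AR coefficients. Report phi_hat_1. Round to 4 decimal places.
\hat\phi_{1} = -0.5040

The Yule-Walker equations for an AR(p) process read, in matrix form,
  Gamma_p phi = r_p,   with   (Gamma_p)_{ij} = gamma(|i - j|),
                       (r_p)_i = gamma(i),   i,j = 1..p.
Substitute the sample gammas (Toeplitz matrix and right-hand side of size 2):
  Gamma_p = [[11.189, -8.6227], [-8.6227, 11.189]]
  r_p     = [-8.6227, 8.2173]
Written out:
  11.189 phi_1 - 8.6227 phi_2 = -8.6227
  -8.6227 phi_1 + 11.189 phi_2 = 8.2173
Solve by Cramer's rule:
  det = gamma(0)^2 - gamma(1)^2 = (11.189)^2 - (-8.6227)^2 = 125.193721 - 74.35095529 = 50.84276571
  phi_hat_1 = [gamma(1) gamma(0) - gamma(1) gamma(2)] / det = [(-8.6227)(11.189) - (-8.6227)(8.2173)] / 50.84276571 = -25.62407759 / 50.84276571 = -0.504
  phi_hat_2 = [gamma(0) gamma(2) - gamma(1)^2] / det = [(11.189)(8.2173) - (-8.6227)^2] / 50.84276571 = 17.59241441 / 50.84276571 = 0.346
So phi_hat = [-0.5040, 0.3460].
Therefore phi_hat_1 = -0.5040.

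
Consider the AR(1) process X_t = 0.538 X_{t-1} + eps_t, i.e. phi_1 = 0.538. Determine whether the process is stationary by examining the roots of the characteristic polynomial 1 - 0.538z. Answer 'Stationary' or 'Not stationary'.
\text{Stationary}

The AR(p) characteristic polynomial is P(z) = 1 - 0.538z.
Stationarity requires all roots to lie outside the unit circle, i.e. |z| > 1 for every root.
This is linear in z: 1 + (-0.538) z = 0  =>  z = -1/(-0.538) = 1.858736,  |z| = 1.858736.
Moduli of all roots: 1.8587.
All moduli strictly greater than 1? Yes.
Verdict: Stationary.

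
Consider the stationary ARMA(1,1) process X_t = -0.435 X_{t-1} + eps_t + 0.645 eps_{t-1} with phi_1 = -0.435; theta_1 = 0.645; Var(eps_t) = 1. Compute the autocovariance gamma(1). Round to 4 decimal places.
\gamma(1) = 0.1863

Multiply the model equation by X_{t-k} and take expectations. With theta_0 = psi_0 = 1 and psi_j the MA(infinity) weights, this gives
  gamma(k) - sum_i phi_i gamma(k-i) = c_k,
  c_k = sigma^2 * sum_{j=k..q} theta_j psi_{j-k}   (c_k = 0 for k > q),
using gamma(-m) = gamma(m).
psi-weights needed (psi_j = theta_j + sum_i phi_i psi_{j-i}):
  psi_1 = theta_1 + phi_1 = 0.645 + (-0.435) = 0.21
Right-hand sides:
  c_0 = sigma^2 (1 + theta_1 psi_1) = 1 * (1 + (0.645)(0.21)) = 1 * 1.13545 = 1.13545
  c_1 = sigma^2 theta_1 = 1 * (0.645) = 0.645
  c_2 = 0
Equations for k = 0 and k = 1 (AR order 1):
  gamma(0) = phi_1 gamma(1) + c_0
  gamma(1) = phi_1 gamma(0) + c_1
Substituting the second into the first: gamma(0) (1 - phi_1^2) = c_0 + phi_1 c_1, so
  gamma(0) = (c_0 + phi_1 c_1) / (1 - phi_1^2) = (1.13545 + (-0.435)(0.645)) / (1 - (-0.435)^2) = 0.854875 / 0.810775 = 1.054392.
  gamma(1) = phi_1 gamma(0) + c_1 = (-0.435)(1.054392) + (0.645) = 0.186339.
Therefore gamma(1) = 0.1863 (to 4 decimal places).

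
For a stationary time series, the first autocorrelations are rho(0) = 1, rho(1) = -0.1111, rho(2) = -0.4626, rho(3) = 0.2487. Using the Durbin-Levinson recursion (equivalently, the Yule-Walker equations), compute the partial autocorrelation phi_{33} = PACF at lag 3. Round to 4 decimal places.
\phi_{33} = 0.1569

The PACF at lag k is phi_{kk}, the last component of the solution
to the Yule-Walker system G_k phi = r_k where
  (G_k)_{ij} = rho(|i - j|), (r_k)_i = rho(i), i,j = 1..k.
Equivalently, Durbin-Levinson gives phi_{kk} iteratively:
  phi_{11} = rho(1)
  phi_{kk} = [rho(k) - sum_{j=1..k-1} phi_{k-1,j} rho(k-j)]
            / [1 - sum_{j=1..k-1} phi_{k-1,j} rho(j)],
  phi_{k,j} = phi_{k-1,j} - phi_{kk} phi_{k-1,k-j},  j = 1..k-1.
Step k = 1:
  phi_11 = rho(1) = -0.1111.
Step k = 2:
  phi_22 = [rho(2) - phi_11 rho(1)] / [1 - phi_11 rho(1)] = [-0.4626 - (-0.1111)(-0.1111)] / [1 - (-0.1111)(-0.1111)]
         = -0.47494321 / 0.98765679 = -0.480879.
  Update: phi_21 = phi_11 - phi_22 phi_11 = -0.1111 - (-0.480879)(-0.1111) = -0.164526.
Step k = 3:
  phi_33 = [rho(3) - phi_21 rho(2) - phi_22 rho(1)] / [1 - phi_21 rho(1) - phi_22 rho(2)]
    numerator   = 0.2487 - (-0.164526)(-0.4626) - (-0.480879)(-0.1111) = 0.11916481
    denominator = 1 - (-0.164526)(-0.1111) - (-0.480879)(-0.4626) = 0.75926667
  phi_33 = 0.11916481 / 0.75926667 = 0.1569.
Therefore phi_{33} = 0.1569.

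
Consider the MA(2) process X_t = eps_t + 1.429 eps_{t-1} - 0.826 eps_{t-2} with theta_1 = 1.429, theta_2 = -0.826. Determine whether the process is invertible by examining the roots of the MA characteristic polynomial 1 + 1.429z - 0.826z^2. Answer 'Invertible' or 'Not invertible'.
\text{Not invertible}

The MA(q) characteristic polynomial is P(z) = 1 + 1.429z - 0.826z^2.
Invertibility requires all roots to lie outside the unit circle, i.e. |z| > 1 for every root.
Set 1 + (1.429) z + (-0.826) z^2 = 0, i.e. a z^2 + b z + c = 0 with a = -0.826, b = 1.429, c = 1.
Discriminant D = b^2 - 4ac = (1.429)^2 - 4*(-0.826)*1 = 2.042041 - (-3.304) = 5.346041.
D >= 0, so the roots are real: z = (-b +/- sqrt(D)) / (2a) = (-1.429 +/- 2.312151) / (-1.652).
  z_1 = (-1.429 + 2.312151) / (-1.652) = -0.5346,   |z_1| = 0.5346.
  z_2 = (-1.429 - 2.312151) / (-1.652) = 2.2646,   |z_2| = 2.2646.
Moduli of all roots: 0.5346, 2.2646.
All moduli strictly greater than 1? No.
Verdict: Not invertible.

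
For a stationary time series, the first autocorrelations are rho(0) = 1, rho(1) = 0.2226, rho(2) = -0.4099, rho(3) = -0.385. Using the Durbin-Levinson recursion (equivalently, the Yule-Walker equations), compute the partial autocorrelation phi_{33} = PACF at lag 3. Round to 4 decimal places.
\phi_{33} = -0.1950

The PACF at lag k is phi_{kk}, the last component of the solution
to the Yule-Walker system G_k phi = r_k where
  (G_k)_{ij} = rho(|i - j|), (r_k)_i = rho(i), i,j = 1..k.
Equivalently, Durbin-Levinson gives phi_{kk} iteratively:
  phi_{11} = rho(1)
  phi_{kk} = [rho(k) - sum_{j=1..k-1} phi_{k-1,j} rho(k-j)]
            / [1 - sum_{j=1..k-1} phi_{k-1,j} rho(j)],
  phi_{k,j} = phi_{k-1,j} - phi_{kk} phi_{k-1,k-j},  j = 1..k-1.
Step k = 1:
  phi_11 = rho(1) = 0.2226.
Step k = 2:
  phi_22 = [rho(2) - phi_11 rho(1)] / [1 - phi_11 rho(1)] = [-0.4099 - (0.2226)(0.2226)] / [1 - (0.2226)(0.2226)]
         = -0.45945076 / 0.95044924 = -0.483404.
  Update: phi_21 = phi_11 - phi_22 phi_11 = 0.2226 - (-0.483404)(0.2226) = 0.330206.
Step k = 3:
  phi_33 = [rho(3) - phi_21 rho(2) - phi_22 rho(1)] / [1 - phi_21 rho(1) - phi_22 rho(2)]
    numerator   = -0.385 - (0.330206)(-0.4099) - (-0.483404)(0.2226) = -0.14204301
    denominator = 1 - (0.330206)(0.2226) - (-0.483404)(-0.4099) = 0.728349
  phi_33 = -0.14204301 / 0.728349 = -0.195.
Therefore phi_{33} = -0.1950.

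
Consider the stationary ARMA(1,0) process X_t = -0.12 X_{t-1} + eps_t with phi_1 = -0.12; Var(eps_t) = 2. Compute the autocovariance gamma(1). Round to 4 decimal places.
\gamma(1) = -0.2435

Multiply the model equation by X_{t-k} and take expectations. With theta_0 = psi_0 = 1 and psi_j the MA(infinity) weights, this gives
  gamma(k) - sum_i phi_i gamma(k-i) = c_k,
  c_k = sigma^2 * sum_{j=k..q} theta_j psi_{j-k}   (c_k = 0 for k > q),
using gamma(-m) = gamma(m).
Pure AR (q = 0): c_0 = sigma^2 = 2, c_k = 0 for k >= 1.
Equations for k = 0 and k = 1 (AR order 1):
  gamma(0) = phi_1 gamma(1) + c_0
  gamma(1) = phi_1 gamma(0) + c_1
Substituting the second into the first: gamma(0) (1 - phi_1^2) = c_0 + phi_1 c_1, so
  gamma(0) = c_0 / (1 - phi_1^2) = 2 / (1 - (-0.12)^2) = 2 / 0.9856 = 2.029221.
  gamma(1) = phi_1 gamma(0) = (-0.12)(2.029221) = -0.243506.
Therefore gamma(1) = -0.2435 (to 4 decimal places).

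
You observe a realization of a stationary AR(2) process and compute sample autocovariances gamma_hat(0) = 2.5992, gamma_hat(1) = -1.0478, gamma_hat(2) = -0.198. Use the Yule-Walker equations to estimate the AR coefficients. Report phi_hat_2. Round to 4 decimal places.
\hat\phi_{2} = -0.2850

The Yule-Walker equations for an AR(p) process read, in matrix form,
  Gamma_p phi = r_p,   with   (Gamma_p)_{ij} = gamma(|i - j|),
                       (r_p)_i = gamma(i),   i,j = 1..p.
Substitute the sample gammas (Toeplitz matrix and right-hand side of size 2):
  Gamma_p = [[2.5992, -1.0478], [-1.0478, 2.5992]]
  r_p     = [-1.0478, -0.198]
Written out:
  2.5992 phi_1 - 1.0478 phi_2 = -1.0478
  -1.0478 phi_1 + 2.5992 phi_2 = -0.198
Solve by Cramer's rule:
  det = gamma(0)^2 - gamma(1)^2 = (2.5992)^2 - (-1.0478)^2 = 6.75584064 - 1.09788484 = 5.6579558
  phi_hat_1 = [gamma(1) gamma(0) - gamma(1) gamma(2)] / det = [(-1.0478)(2.5992) - (-1.0478)(-0.198)] / 5.6579558 = -2.93090616 / 5.6579558 = -0.518
  phi_hat_2 = [gamma(0) gamma(2) - gamma(1)^2] / det = [(2.5992)(-0.198) - (-1.0478)^2] / 5.6579558 = -1.61252644 / 5.6579558 = -0.285
So phi_hat = [-0.5180, -0.2850].
Therefore phi_hat_2 = -0.2850.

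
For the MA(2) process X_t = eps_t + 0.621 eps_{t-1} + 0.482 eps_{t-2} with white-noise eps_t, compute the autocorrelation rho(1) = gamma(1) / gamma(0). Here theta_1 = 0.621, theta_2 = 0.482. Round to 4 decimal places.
\rho(1) = 0.5688

For an MA(q) process with theta_0 = 1, the autocovariance is
  gamma(k) = sigma^2 * sum_{i=0..q-k} theta_i * theta_{i+k},
and rho(k) = gamma(k) / gamma(0). Sigma^2 cancels.
  numerator   = (1)*(0.621) + (0.621)*(0.482) = 0.920322.
  denominator = (1)^2 + (0.621)^2 + (0.482)^2 = 1.617965.
  rho(1) = 0.920322 / 1.617965 = 0.5688.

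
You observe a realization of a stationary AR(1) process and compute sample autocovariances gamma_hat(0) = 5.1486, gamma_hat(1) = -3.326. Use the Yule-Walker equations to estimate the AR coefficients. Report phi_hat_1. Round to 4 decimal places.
\hat\phi_{1} = -0.6460

The Yule-Walker equations for an AR(p) process read, in matrix form,
  Gamma_p phi = r_p,   with   (Gamma_p)_{ij} = gamma(|i - j|),
                       (r_p)_i = gamma(i),   i,j = 1..p.
Substitute the sample gammas (Toeplitz matrix and right-hand side of size 1):
  Gamma_p = [[5.1486]]
  r_p     = [-3.326]
With p = 1 this is the single equation gamma(0) phi_1 = gamma(1):
  phi_hat_1 = gamma(1) / gamma(0) = -3.326 / 5.1486 = -0.6460.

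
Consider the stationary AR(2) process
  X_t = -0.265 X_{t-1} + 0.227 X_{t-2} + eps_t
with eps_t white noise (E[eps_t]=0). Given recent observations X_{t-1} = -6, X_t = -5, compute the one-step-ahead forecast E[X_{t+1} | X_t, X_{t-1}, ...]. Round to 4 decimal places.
E[X_{t+1} \mid \mathcal F_t] = -0.0370

For an AR(p) model X_t = c + sum_i phi_i X_{t-i} + eps_t, the
one-step-ahead conditional mean is
  E[X_{t+1} | X_t, ...] = c + sum_i phi_i X_{t+1-i}.
Substitute known values:
  E[X_{t+1} | ...] = (-0.265) * (-5) + (0.227) * (-6)
                   = -0.0370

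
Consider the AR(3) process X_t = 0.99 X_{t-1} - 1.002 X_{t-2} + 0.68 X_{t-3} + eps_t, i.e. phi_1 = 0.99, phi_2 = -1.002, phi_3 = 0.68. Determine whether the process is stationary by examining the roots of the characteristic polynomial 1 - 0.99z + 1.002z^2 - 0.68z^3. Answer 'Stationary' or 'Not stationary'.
\text{Stationary}

The AR(p) characteristic polynomial is P(z) = 1 - 0.99z + 1.002z^2 - 0.68z^3.
Stationarity requires all roots to lie outside the unit circle, i.e. |z| > 1 for every root.
Degree 3: look for a simple real root z0 first, then factor out (1 - z/z0) and solve the remaining quadratic.
Testing z0 = 1.25: P(1.25) = 1 + (-0.99)(1.25) + (1.002)(1.25)^2 + (-0.68)(1.25)^3
  = 1 + (-1.2375) + (1.565625) + (-1.328125) = 0.  So z_0 = 1.25 is a root, |z_0| = 1.25.
Divide out the factor (1 - 0.8 z) = (1 - z/z0) (since 1/z0 = 0.8):
  P(z) = (1 - 0.8 z)(1 + (-0.19) z + (0.85) z^2)
  [check: z-coef -0.19 - (0.8) = -0.99; z^2-coef 0.85 - (0.8)(-0.19) = 1.002; z^3-coef -(0.8)(0.85) = -0.68.]
Remaining roots from the quadratic factor 1 + (-0.19) z + (0.85) z^2:
  Set 1 + (-0.19) z + (0.85) z^2 = 0, i.e. a z^2 + b z + c = 0 with a = 0.85, b = -0.19, c = 1.
  Discriminant D = b^2 - 4ac = (-0.19)^2 - 4*(0.85)*1 = 0.0361 - (3.4) = -3.3639.
  D < 0, so the roots are the complex-conjugate pair z = (-b +/- i sqrt(-D)) / (2a) = 0.1118 +/- 1.0789i.
  For a conjugate pair |z|^2 = z * conj(z) = (product of roots) = c/a = 1/(0.85) = 1.176471, so |z| = sqrt(1.176471) = 1.0847 for both roots.
Moduli of all roots: 1.2500, 1.0847, 1.0847.
All moduli strictly greater than 1? Yes.
Verdict: Stationary.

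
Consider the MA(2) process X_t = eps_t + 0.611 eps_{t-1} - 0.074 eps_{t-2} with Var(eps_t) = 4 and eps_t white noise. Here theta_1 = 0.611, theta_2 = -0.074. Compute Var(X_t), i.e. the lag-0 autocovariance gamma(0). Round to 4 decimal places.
\gamma(0) = 5.5152

For an MA(q) process X_t = eps_t + sum_i theta_i eps_{t-i} with
Var(eps_t) = sigma^2, the variance is
  gamma(0) = sigma^2 * (1 + sum_i theta_i^2).
  sum_i theta_i^2 = (0.611)^2 + (-0.074)^2 = 0.373321 + 0.005476 = 0.378797.
  gamma(0) = 4 * (1 + 0.378797) = 4 * 1.378797 = 5.515188, which rounds to 5.5152.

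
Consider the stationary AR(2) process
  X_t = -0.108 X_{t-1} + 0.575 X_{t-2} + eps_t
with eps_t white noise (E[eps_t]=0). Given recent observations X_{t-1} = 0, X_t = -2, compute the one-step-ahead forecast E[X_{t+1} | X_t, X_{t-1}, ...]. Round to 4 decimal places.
E[X_{t+1} \mid \mathcal F_t] = 0.2160

For an AR(p) model X_t = c + sum_i phi_i X_{t-i} + eps_t, the
one-step-ahead conditional mean is
  E[X_{t+1} | X_t, ...] = c + sum_i phi_i X_{t+1-i}.
Substitute known values:
  E[X_{t+1} | ...] = (-0.108) * (-2) + (0.575) * (0)
                   = 0.2160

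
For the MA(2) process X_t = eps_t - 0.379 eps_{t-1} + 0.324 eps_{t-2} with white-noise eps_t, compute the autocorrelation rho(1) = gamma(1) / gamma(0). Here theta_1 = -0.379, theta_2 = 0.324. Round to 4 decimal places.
\rho(1) = -0.4019

For an MA(q) process with theta_0 = 1, the autocovariance is
  gamma(k) = sigma^2 * sum_{i=0..q-k} theta_i * theta_{i+k},
and rho(k) = gamma(k) / gamma(0). Sigma^2 cancels.
  numerator   = (1)*(-0.379) + (-0.379)*(0.324) = -0.501796.
  denominator = (1)^2 + (-0.379)^2 + (0.324)^2 = 1.248617.
  rho(1) = -0.501796 / 1.248617 = -0.4019.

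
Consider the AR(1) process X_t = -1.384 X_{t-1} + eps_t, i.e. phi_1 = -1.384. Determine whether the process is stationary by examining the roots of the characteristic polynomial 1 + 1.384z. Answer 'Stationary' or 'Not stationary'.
\text{Not stationary}

The AR(p) characteristic polynomial is P(z) = 1 + 1.384z.
Stationarity requires all roots to lie outside the unit circle, i.e. |z| > 1 for every root.
This is linear in z: 1 + (1.384) z = 0  =>  z = -1/(1.384) = -0.722543,  |z| = 0.722543.
Moduli of all roots: 0.7225.
All moduli strictly greater than 1? No.
Verdict: Not stationary.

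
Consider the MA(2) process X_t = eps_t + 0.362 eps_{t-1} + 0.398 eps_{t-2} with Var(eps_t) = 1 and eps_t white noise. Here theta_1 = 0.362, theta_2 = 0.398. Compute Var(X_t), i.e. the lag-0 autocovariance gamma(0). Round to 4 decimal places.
\gamma(0) = 1.2894

For an MA(q) process X_t = eps_t + sum_i theta_i eps_{t-i} with
Var(eps_t) = sigma^2, the variance is
  gamma(0) = sigma^2 * (1 + sum_i theta_i^2).
  sum_i theta_i^2 = (0.362)^2 + (0.398)^2 = 0.131044 + 0.158404 = 0.289448.
  gamma(0) = 1 * (1 + 0.289448) = 1 * 1.289448 = 1.289448, which rounds to 1.2894.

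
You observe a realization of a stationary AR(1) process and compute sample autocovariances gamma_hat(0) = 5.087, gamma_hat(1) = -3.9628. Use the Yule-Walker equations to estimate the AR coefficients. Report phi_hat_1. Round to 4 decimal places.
\hat\phi_{1} = -0.7790

The Yule-Walker equations for an AR(p) process read, in matrix form,
  Gamma_p phi = r_p,   with   (Gamma_p)_{ij} = gamma(|i - j|),
                       (r_p)_i = gamma(i),   i,j = 1..p.
Substitute the sample gammas (Toeplitz matrix and right-hand side of size 1):
  Gamma_p = [[5.087]]
  r_p     = [-3.9628]
With p = 1 this is the single equation gamma(0) phi_1 = gamma(1):
  phi_hat_1 = gamma(1) / gamma(0) = -3.9628 / 5.087 = -0.7790.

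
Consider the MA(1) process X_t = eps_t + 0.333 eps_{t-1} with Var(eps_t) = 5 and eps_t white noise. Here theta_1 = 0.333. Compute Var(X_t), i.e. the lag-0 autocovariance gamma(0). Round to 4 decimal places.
\gamma(0) = 5.5544

For an MA(q) process X_t = eps_t + sum_i theta_i eps_{t-i} with
Var(eps_t) = sigma^2, the variance is
  gamma(0) = sigma^2 * (1 + sum_i theta_i^2).
  sum_i theta_i^2 = (0.333)^2 = 0.110889.
  gamma(0) = 5 * (1 + 0.110889) = 5 * 1.110889 = 5.554445, which rounds to 5.5544.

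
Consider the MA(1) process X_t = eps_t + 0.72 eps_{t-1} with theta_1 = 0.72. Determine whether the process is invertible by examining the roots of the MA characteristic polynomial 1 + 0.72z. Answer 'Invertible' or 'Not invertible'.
\text{Invertible}

The MA(q) characteristic polynomial is P(z) = 1 + 0.72z.
Invertibility requires all roots to lie outside the unit circle, i.e. |z| > 1 for every root.
This is linear in z: 1 + (0.72) z = 0  =>  z = -1/(0.72) = -1.388889,  |z| = 1.388889.
Moduli of all roots: 1.3889.
All moduli strictly greater than 1? Yes.
Verdict: Invertible.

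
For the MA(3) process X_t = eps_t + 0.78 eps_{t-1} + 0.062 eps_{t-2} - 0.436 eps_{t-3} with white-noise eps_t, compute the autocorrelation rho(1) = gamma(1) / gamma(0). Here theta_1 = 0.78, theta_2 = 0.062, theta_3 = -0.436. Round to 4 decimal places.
\rho(1) = 0.4446

For an MA(q) process with theta_0 = 1, the autocovariance is
  gamma(k) = sigma^2 * sum_{i=0..q-k} theta_i * theta_{i+k},
and rho(k) = gamma(k) / gamma(0). Sigma^2 cancels.
  numerator   = (1)*(0.78) + (0.78)*(0.062) + (0.062)*(-0.436) = 0.801328.
  denominator = (1)^2 + (0.78)^2 + (0.062)^2 + (-0.436)^2 = 1.80234.
  rho(1) = 0.801328 / 1.80234 = 0.4446.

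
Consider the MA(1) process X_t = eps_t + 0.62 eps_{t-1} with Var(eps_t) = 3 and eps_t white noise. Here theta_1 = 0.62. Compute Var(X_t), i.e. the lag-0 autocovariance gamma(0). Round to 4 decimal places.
\gamma(0) = 4.1532

For an MA(q) process X_t = eps_t + sum_i theta_i eps_{t-i} with
Var(eps_t) = sigma^2, the variance is
  gamma(0) = sigma^2 * (1 + sum_i theta_i^2).
  sum_i theta_i^2 = (0.62)^2 = 0.3844.
  gamma(0) = 3 * (1 + 0.3844) = 3 * 1.3844 = 4.1532.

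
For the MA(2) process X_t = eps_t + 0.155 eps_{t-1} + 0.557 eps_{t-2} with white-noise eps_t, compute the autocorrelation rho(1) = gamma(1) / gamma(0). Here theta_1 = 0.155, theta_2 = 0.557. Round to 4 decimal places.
\rho(1) = 0.1809

For an MA(q) process with theta_0 = 1, the autocovariance is
  gamma(k) = sigma^2 * sum_{i=0..q-k} theta_i * theta_{i+k},
and rho(k) = gamma(k) / gamma(0). Sigma^2 cancels.
  numerator   = (1)*(0.155) + (0.155)*(0.557) = 0.241335.
  denominator = (1)^2 + (0.155)^2 + (0.557)^2 = 1.334274.
  rho(1) = 0.241335 / 1.334274 = 0.1809.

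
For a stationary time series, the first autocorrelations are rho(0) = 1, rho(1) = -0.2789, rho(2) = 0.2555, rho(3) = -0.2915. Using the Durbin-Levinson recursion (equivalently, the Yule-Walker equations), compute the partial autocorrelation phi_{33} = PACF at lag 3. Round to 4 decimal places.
\phi_{33} = -0.2030

The PACF at lag k is phi_{kk}, the last component of the solution
to the Yule-Walker system G_k phi = r_k where
  (G_k)_{ij} = rho(|i - j|), (r_k)_i = rho(i), i,j = 1..k.
Equivalently, Durbin-Levinson gives phi_{kk} iteratively:
  phi_{11} = rho(1)
  phi_{kk} = [rho(k) - sum_{j=1..k-1} phi_{k-1,j} rho(k-j)]
            / [1 - sum_{j=1..k-1} phi_{k-1,j} rho(j)],
  phi_{k,j} = phi_{k-1,j} - phi_{kk} phi_{k-1,k-j},  j = 1..k-1.
Step k = 1:
  phi_11 = rho(1) = -0.2789.
Step k = 2:
  phi_22 = [rho(2) - phi_11 rho(1)] / [1 - phi_11 rho(1)] = [0.2555 - (-0.2789)(-0.2789)] / [1 - (-0.2789)(-0.2789)]
         = 0.17771479 / 0.92221479 = 0.192704.
  Update: phi_21 = phi_11 - phi_22 phi_11 = -0.2789 - (0.192704)(-0.2789) = -0.225155.
Step k = 3:
  phi_33 = [rho(3) - phi_21 rho(2) - phi_22 rho(1)] / [1 - phi_21 rho(1) - phi_22 rho(2)]
    numerator   = -0.2915 - (-0.225155)(0.2555) - (0.192704)(-0.2789) = -0.18022772
    denominator = 1 - (-0.225155)(-0.2789) - (0.192704)(0.2555) = 0.88796838
  phi_33 = -0.18022772 / 0.88796838 = -0.203.
Therefore phi_{33} = -0.2030.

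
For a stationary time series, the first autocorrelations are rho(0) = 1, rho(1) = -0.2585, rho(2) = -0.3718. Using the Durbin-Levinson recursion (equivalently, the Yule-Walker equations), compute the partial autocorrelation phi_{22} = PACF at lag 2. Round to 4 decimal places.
\phi_{22} = -0.4700

The PACF at lag k is phi_{kk}, the last component of the solution
to the Yule-Walker system G_k phi = r_k where
  (G_k)_{ij} = rho(|i - j|), (r_k)_i = rho(i), i,j = 1..k.
Equivalently, Durbin-Levinson gives phi_{kk} iteratively:
  phi_{11} = rho(1)
  phi_{kk} = [rho(k) - sum_{j=1..k-1} phi_{k-1,j} rho(k-j)]
            / [1 - sum_{j=1..k-1} phi_{k-1,j} rho(j)],
  phi_{k,j} = phi_{k-1,j} - phi_{kk} phi_{k-1,k-j},  j = 1..k-1.
Step k = 1:
  phi_11 = rho(1) = -0.2585.
Step k = 2:
  phi_22 = [rho(2) - phi_11 rho(1)] / [1 - phi_11 rho(1)] = [-0.3718 - (-0.2585)(-0.2585)] / [1 - (-0.2585)(-0.2585)]
         = -0.43862225 / 0.93317775 = -0.47.
Therefore phi_{22} = -0.4700.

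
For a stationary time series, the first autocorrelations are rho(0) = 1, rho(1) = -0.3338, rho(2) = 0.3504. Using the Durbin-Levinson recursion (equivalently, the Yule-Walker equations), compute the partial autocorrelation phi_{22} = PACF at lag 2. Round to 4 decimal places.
\phi_{22} = 0.2689

The PACF at lag k is phi_{kk}, the last component of the solution
to the Yule-Walker system G_k phi = r_k where
  (G_k)_{ij} = rho(|i - j|), (r_k)_i = rho(i), i,j = 1..k.
Equivalently, Durbin-Levinson gives phi_{kk} iteratively:
  phi_{11} = rho(1)
  phi_{kk} = [rho(k) - sum_{j=1..k-1} phi_{k-1,j} rho(k-j)]
            / [1 - sum_{j=1..k-1} phi_{k-1,j} rho(j)],
  phi_{k,j} = phi_{k-1,j} - phi_{kk} phi_{k-1,k-j},  j = 1..k-1.
Step k = 1:
  phi_11 = rho(1) = -0.3338.
Step k = 2:
  phi_22 = [rho(2) - phi_11 rho(1)] / [1 - phi_11 rho(1)] = [0.3504 - (-0.3338)(-0.3338)] / [1 - (-0.3338)(-0.3338)]
         = 0.23897756 / 0.88857756 = 0.2689.
Therefore phi_{22} = 0.2689.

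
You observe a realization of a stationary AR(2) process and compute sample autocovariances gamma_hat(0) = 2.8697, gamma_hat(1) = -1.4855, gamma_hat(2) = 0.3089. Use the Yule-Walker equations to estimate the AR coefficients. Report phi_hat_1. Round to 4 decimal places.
\hat\phi_{1} = -0.6310

The Yule-Walker equations for an AR(p) process read, in matrix form,
  Gamma_p phi = r_p,   with   (Gamma_p)_{ij} = gamma(|i - j|),
                       (r_p)_i = gamma(i),   i,j = 1..p.
Substitute the sample gammas (Toeplitz matrix and right-hand side of size 2):
  Gamma_p = [[2.8697, -1.4855], [-1.4855, 2.8697]]
  r_p     = [-1.4855, 0.3089]
Written out:
  2.8697 phi_1 - 1.4855 phi_2 = -1.4855
  -1.4855 phi_1 + 2.8697 phi_2 = 0.3089
Solve by Cramer's rule:
  det = gamma(0)^2 - gamma(1)^2 = (2.8697)^2 - (-1.4855)^2 = 8.23517809 - 2.20671025 = 6.02846784
  phi_hat_1 = [gamma(1) gamma(0) - gamma(1) gamma(2)] / det = [(-1.4855)(2.8697) - (-1.4855)(0.3089)] / 6.02846784 = -3.8040684 / 6.02846784 = -0.631
  phi_hat_2 = [gamma(0) gamma(2) - gamma(1)^2] / det = [(2.8697)(0.3089) - (-1.4855)^2] / 6.02846784 = -1.32025992 / 6.02846784 = -0.219
So phi_hat = [-0.6310, -0.2190].
Therefore phi_hat_1 = -0.6310.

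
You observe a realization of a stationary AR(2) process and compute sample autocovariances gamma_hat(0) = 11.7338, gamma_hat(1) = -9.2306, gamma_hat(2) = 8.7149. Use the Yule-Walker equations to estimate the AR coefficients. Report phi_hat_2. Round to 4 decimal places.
\hat\phi_{2} = 0.3250

The Yule-Walker equations for an AR(p) process read, in matrix form,
  Gamma_p phi = r_p,   with   (Gamma_p)_{ij} = gamma(|i - j|),
                       (r_p)_i = gamma(i),   i,j = 1..p.
Substitute the sample gammas (Toeplitz matrix and right-hand side of size 2):
  Gamma_p = [[11.7338, -9.2306], [-9.2306, 11.7338]]
  r_p     = [-9.2306, 8.7149]
Written out:
  11.7338 phi_1 - 9.2306 phi_2 = -9.2306
  -9.2306 phi_1 + 11.7338 phi_2 = 8.7149
Solve by Cramer's rule:
  det = gamma(0)^2 - gamma(1)^2 = (11.7338)^2 - (-9.2306)^2 = 137.68206244 - 85.20397636 = 52.47808608
  phi_hat_1 = [gamma(1) gamma(0) - gamma(1) gamma(2)] / det = [(-9.2306)(11.7338) - (-9.2306)(8.7149)] / 52.47808608 = -27.86625834 / 52.47808608 = -0.531
  phi_hat_2 = [gamma(0) gamma(2) - gamma(1)^2] / det = [(11.7338)(8.7149) - (-9.2306)^2] / 52.47808608 = 17.05491726 / 52.47808608 = 0.325
So phi_hat = [-0.5310, 0.3250].
Therefore phi_hat_2 = 0.3250.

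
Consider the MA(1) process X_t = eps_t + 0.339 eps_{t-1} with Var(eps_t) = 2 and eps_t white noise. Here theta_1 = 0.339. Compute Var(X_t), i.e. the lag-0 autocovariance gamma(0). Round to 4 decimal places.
\gamma(0) = 2.2298

For an MA(q) process X_t = eps_t + sum_i theta_i eps_{t-i} with
Var(eps_t) = sigma^2, the variance is
  gamma(0) = sigma^2 * (1 + sum_i theta_i^2).
  sum_i theta_i^2 = (0.339)^2 = 0.114921.
  gamma(0) = 2 * (1 + 0.114921) = 2 * 1.114921 = 2.229842, which rounds to 2.2298.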